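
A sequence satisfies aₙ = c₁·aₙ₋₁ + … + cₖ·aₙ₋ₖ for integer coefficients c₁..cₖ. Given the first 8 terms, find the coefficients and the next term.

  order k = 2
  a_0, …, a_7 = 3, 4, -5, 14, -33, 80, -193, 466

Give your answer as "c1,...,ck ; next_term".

  a_2 = -2·4 + 1·3 = -5
  a_3 = -2·-5 + 1·4 = 14
  a_4 = -2·14 + 1·-5 = -33
  a_5 = -2·-33 + 1·14 = 80
  a_6 = -2·80 + 1·-33 = -193
  a_7 = -2·-193 + 1·80 = 466
  a_8 = -2·466 + 1·-193 = -1125

-2,1 ; -1125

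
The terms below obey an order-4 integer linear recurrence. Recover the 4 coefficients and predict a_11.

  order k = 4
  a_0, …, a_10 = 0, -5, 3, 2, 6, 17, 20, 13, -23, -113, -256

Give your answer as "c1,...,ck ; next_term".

2,-1,-1,-2 ; -402

  a_4 = 2·2 + -1·3 + -1·-5 + -2·0 = 6
  a_5 = 2·6 + -1·2 + -1·3 + -2·-5 = 17
  a_6 = 2·17 + -1·6 + -1·2 + -2·3 = 20
  a_7 = 2·20 + -1·17 + -1·6 + -2·2 = 13
  a_8 = 2·13 + -1·20 + -1·17 + -2·6 = -23
  a_9 = 2·-23 + -1·13 + -1·20 + -2·17 = -113
  a_10 = 2·-113 + -1·-23 + -1·13 + -2·20 = -256
  a_11 = 2·-256 + -1·-113 + -1·-23 + -2·13 = -402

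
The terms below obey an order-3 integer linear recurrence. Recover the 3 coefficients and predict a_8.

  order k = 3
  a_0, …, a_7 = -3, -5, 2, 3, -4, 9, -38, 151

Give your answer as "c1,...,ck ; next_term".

  a_3 = -4·2 + -1·-5 + -2·-3 = 3
  a_4 = -4·3 + -1·2 + -2·-5 = -4
  a_5 = -4·-4 + -1·3 + -2·2 = 9
  a_6 = -4·9 + -1·-4 + -2·3 = -38
  a_7 = -4·-38 + -1·9 + -2·-4 = 151
  a_8 = -4·151 + -1·-38 + -2·9 = -584

-4,-1,-2 ; -584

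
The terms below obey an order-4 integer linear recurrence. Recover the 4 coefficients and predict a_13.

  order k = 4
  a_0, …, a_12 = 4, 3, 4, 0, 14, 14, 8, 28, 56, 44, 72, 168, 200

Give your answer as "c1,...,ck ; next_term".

  a_4 = 0·0 + 0·4 + 2·3 + 2·4 = 14
  a_5 = 0·14 + 0·0 + 2·4 + 2·3 = 14
  a_6 = 0·14 + 0·14 + 2·0 + 2·4 = 8
  a_7 = 0·8 + 0·14 + 2·14 + 2·0 = 28
  a_8 = 0·28 + 0·8 + 2·14 + 2·14 = 56
  a_9 = 0·56 + 0·28 + 2·8 + 2·14 = 44
  a_10 = 0·44 + 0·56 + 2·28 + 2·8 = 72
  a_11 = 0·72 + 0·44 + 2·56 + 2·28 = 168
  a_12 = 0·168 + 0·72 + 2·44 + 2·56 = 200
  a_13 = 0·200 + 0·168 + 2·72 + 2·44 = 232

0,0,2,2 ; 232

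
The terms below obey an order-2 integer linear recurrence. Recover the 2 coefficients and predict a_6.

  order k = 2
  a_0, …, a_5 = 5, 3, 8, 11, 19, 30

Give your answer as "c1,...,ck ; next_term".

1,1 ; 49

  a_2 = 1·3 + 1·5 = 8
  a_3 = 1·8 + 1·3 = 11
  a_4 = 1·11 + 1·8 = 19
  a_5 = 1·19 + 1·11 = 30
  a_6 = 1·30 + 1·19 = 49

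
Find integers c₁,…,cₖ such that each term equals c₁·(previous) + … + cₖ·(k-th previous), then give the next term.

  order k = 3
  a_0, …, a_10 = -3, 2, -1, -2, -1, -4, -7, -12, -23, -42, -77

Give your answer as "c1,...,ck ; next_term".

  a_3 = 1·-1 + 1·2 + 1·-3 = -2
  a_4 = 1·-2 + 1·-1 + 1·2 = -1
  a_5 = 1·-1 + 1·-2 + 1·-1 = -4
  a_6 = 1·-4 + 1·-1 + 1·-2 = -7
  a_7 = 1·-7 + 1·-4 + 1·-1 = -12
  a_8 = 1·-12 + 1·-7 + 1·-4 = -23
  a_9 = 1·-23 + 1·-12 + 1·-7 = -42
  a_10 = 1·-42 + 1·-23 + 1·-12 = -77
  a_11 = 1·-77 + 1·-42 + 1·-23 = -142

1,1,1 ; -142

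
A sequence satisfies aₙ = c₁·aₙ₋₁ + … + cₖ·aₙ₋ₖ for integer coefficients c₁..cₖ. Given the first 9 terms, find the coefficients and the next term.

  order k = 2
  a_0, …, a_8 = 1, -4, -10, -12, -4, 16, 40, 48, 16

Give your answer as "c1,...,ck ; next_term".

2,-2 ; -64

  a_2 = 2·-4 + -2·1 = -10
  a_3 = 2·-10 + -2·-4 = -12
  a_4 = 2·-12 + -2·-10 = -4
  a_5 = 2·-4 + -2·-12 = 16
  a_6 = 2·16 + -2·-4 = 40
  a_7 = 2·40 + -2·16 = 48
  a_8 = 2·48 + -2·40 = 16
  a_9 = 2·16 + -2·48 = -64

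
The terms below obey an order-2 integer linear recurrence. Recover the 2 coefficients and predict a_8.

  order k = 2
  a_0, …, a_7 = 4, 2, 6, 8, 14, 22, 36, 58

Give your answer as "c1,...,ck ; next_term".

1,1 ; 94

  a_2 = 1·2 + 1·4 = 6
  a_3 = 1·6 + 1·2 = 8
  a_4 = 1·8 + 1·6 = 14
  a_5 = 1·14 + 1·8 = 22
  a_6 = 1·22 + 1·14 = 36
  a_7 = 1·36 + 1·22 = 58
  a_8 = 1·58 + 1·36 = 94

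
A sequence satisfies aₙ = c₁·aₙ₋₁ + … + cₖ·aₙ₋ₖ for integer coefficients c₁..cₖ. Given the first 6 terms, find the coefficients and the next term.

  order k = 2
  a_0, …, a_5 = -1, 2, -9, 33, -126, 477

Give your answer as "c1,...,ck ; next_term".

  a_2 = -3·2 + 3·-1 = -9
  a_3 = -3·-9 + 3·2 = 33
  a_4 = -3·33 + 3·-9 = -126
  a_5 = -3·-126 + 3·33 = 477
  a_6 = -3·477 + 3·-126 = -1809

-3,3 ; -1809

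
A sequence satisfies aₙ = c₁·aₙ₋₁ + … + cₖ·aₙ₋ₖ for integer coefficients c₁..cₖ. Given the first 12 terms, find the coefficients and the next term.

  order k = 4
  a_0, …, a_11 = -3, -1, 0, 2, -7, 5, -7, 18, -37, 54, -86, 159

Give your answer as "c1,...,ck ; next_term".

-1,0,-1,2 ; -287

  a_4 = -1·2 + 0·0 + -1·-1 + 2·-3 = -7
  a_5 = -1·-7 + 0·2 + -1·0 + 2·-1 = 5
  a_6 = -1·5 + 0·-7 + -1·2 + 2·0 = -7
  a_7 = -1·-7 + 0·5 + -1·-7 + 2·2 = 18
  a_8 = -1·18 + 0·-7 + -1·5 + 2·-7 = -37
  a_9 = -1·-37 + 0·18 + -1·-7 + 2·5 = 54
  a_10 = -1·54 + 0·-37 + -1·18 + 2·-7 = -86
  a_11 = -1·-86 + 0·54 + -1·-37 + 2·18 = 159
  a_12 = -1·159 + 0·-86 + -1·54 + 2·-37 = -287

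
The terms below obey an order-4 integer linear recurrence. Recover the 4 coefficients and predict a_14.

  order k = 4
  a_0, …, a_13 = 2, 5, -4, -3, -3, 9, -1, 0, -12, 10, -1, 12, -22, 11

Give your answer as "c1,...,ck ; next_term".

0,0,-1,1 ; -13

  a_4 = 0·-3 + 0·-4 + -1·5 + 1·2 = -3
  a_5 = 0·-3 + 0·-3 + -1·-4 + 1·5 = 9
  a_6 = 0·9 + 0·-3 + -1·-3 + 1·-4 = -1
  a_7 = 0·-1 + 0·9 + -1·-3 + 1·-3 = 0
  a_8 = 0·0 + 0·-1 + -1·9 + 1·-3 = -12
  a_9 = 0·-12 + 0·0 + -1·-1 + 1·9 = 10
  a_10 = 0·10 + 0·-12 + -1·0 + 1·-1 = -1
  a_11 = 0·-1 + 0·10 + -1·-12 + 1·0 = 12
  a_12 = 0·12 + 0·-1 + -1·10 + 1·-12 = -22
  a_13 = 0·-22 + 0·12 + -1·-1 + 1·10 = 11
  a_14 = 0·11 + 0·-22 + -1·12 + 1·-1 = -13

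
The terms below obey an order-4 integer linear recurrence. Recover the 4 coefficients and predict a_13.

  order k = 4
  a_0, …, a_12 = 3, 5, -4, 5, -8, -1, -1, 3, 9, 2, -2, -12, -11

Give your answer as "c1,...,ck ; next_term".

0,0,-1,-1 ; 0

  a_4 = 0·5 + 0·-4 + -1·5 + -1·3 = -8
  a_5 = 0·-8 + 0·5 + -1·-4 + -1·5 = -1
  a_6 = 0·-1 + 0·-8 + -1·5 + -1·-4 = -1
  a_7 = 0·-1 + 0·-1 + -1·-8 + -1·5 = 3
  a_8 = 0·3 + 0·-1 + -1·-1 + -1·-8 = 9
  a_9 = 0·9 + 0·3 + -1·-1 + -1·-1 = 2
  a_10 = 0·2 + 0·9 + -1·3 + -1·-1 = -2
  a_11 = 0·-2 + 0·2 + -1·9 + -1·3 = -12
  a_12 = 0·-12 + 0·-2 + -1·2 + -1·9 = -11
  a_13 = 0·-11 + 0·-12 + -1·-2 + -1·2 = 0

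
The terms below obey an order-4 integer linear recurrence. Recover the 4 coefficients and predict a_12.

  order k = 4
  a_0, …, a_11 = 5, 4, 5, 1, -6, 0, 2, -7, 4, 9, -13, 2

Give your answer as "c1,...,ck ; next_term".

0,-1,1,-1 ; 18

  a_4 = 0·1 + -1·5 + 1·4 + -1·5 = -6
  a_5 = 0·-6 + -1·1 + 1·5 + -1·4 = 0
  a_6 = 0·0 + -1·-6 + 1·1 + -1·5 = 2
  a_7 = 0·2 + -1·0 + 1·-6 + -1·1 = -7
  a_8 = 0·-7 + -1·2 + 1·0 + -1·-6 = 4
  a_9 = 0·4 + -1·-7 + 1·2 + -1·0 = 9
  a_10 = 0·9 + -1·4 + 1·-7 + -1·2 = -13
  a_11 = 0·-13 + -1·9 + 1·4 + -1·-7 = 2
  a_12 = 0·2 + -1·-13 + 1·9 + -1·4 = 18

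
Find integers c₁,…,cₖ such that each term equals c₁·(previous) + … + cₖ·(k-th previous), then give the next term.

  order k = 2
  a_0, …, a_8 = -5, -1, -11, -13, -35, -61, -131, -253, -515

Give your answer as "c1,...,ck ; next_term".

1,2 ; -1021

  a_2 = 1·-1 + 2·-5 = -11
  a_3 = 1·-11 + 2·-1 = -13
  a_4 = 1·-13 + 2·-11 = -35
  a_5 = 1·-35 + 2·-13 = -61
  a_6 = 1·-61 + 2·-35 = -131
  a_7 = 1·-131 + 2·-61 = -253
  a_8 = 1·-253 + 2·-131 = -515
  a_9 = 1·-515 + 2·-253 = -1021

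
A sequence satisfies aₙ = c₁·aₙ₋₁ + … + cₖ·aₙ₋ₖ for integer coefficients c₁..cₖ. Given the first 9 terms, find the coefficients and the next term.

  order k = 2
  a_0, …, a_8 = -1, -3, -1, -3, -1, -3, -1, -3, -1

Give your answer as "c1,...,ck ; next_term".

  a_2 = 0·-3 + 1·-1 = -1
  a_3 = 0·-1 + 1·-3 = -3
  a_4 = 0·-3 + 1·-1 = -1
  a_5 = 0·-1 + 1·-3 = -3
  a_6 = 0·-3 + 1·-1 = -1
  a_7 = 0·-1 + 1·-3 = -3
  a_8 = 0·-3 + 1·-1 = -1
  a_9 = 0·-1 + 1·-3 = -3

0,1 ; -3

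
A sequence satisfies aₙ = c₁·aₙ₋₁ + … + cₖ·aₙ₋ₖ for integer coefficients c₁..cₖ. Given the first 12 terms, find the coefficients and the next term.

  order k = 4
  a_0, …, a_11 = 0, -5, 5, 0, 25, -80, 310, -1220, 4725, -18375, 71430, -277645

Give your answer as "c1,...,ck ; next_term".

  a_4 = -3·0 + 3·5 + -2·-5 + -1·0 = 25
  a_5 = -3·25 + 3·0 + -2·5 + -1·-5 = -80
  a_6 = -3·-80 + 3·25 + -2·0 + -1·5 = 310
  a_7 = -3·310 + 3·-80 + -2·25 + -1·0 = -1220
  a_8 = -3·-1220 + 3·310 + -2·-80 + -1·25 = 4725
  a_9 = -3·4725 + 3·-1220 + -2·310 + -1·-80 = -18375
  a_10 = -3·-18375 + 3·4725 + -2·-1220 + -1·310 = 71430
  a_11 = -3·71430 + 3·-18375 + -2·4725 + -1·-1220 = -277645
  a_12 = -3·-277645 + 3·71430 + -2·-18375 + -1·4725 = 1079250

-3,3,-2,-1 ; 1079250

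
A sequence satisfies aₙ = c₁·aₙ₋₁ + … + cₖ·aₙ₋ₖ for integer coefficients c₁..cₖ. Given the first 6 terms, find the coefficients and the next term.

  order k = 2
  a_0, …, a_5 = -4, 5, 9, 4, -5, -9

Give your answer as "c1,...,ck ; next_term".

1,-1 ; -4

  a_2 = 1·5 + -1·-4 = 9
  a_3 = 1·9 + -1·5 = 4
  a_4 = 1·4 + -1·9 = -5
  a_5 = 1·-5 + -1·4 = -9
  a_6 = 1·-9 + -1·-5 = -4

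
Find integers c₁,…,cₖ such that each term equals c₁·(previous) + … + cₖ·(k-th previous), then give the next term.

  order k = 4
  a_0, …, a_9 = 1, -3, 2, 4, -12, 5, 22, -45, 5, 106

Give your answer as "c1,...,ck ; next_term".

  a_4 = 0·4 + -1·2 + 3·-3 + -1·1 = -12
  a_5 = 0·-12 + -1·4 + 3·2 + -1·-3 = 5
  a_6 = 0·5 + -1·-12 + 3·4 + -1·2 = 22
  a_7 = 0·22 + -1·5 + 3·-12 + -1·4 = -45
  a_8 = 0·-45 + -1·22 + 3·5 + -1·-12 = 5
  a_9 = 0·5 + -1·-45 + 3·22 + -1·5 = 106
  a_10 = 0·106 + -1·5 + 3·-45 + -1·22 = -162

0,-1,3,-1 ; -162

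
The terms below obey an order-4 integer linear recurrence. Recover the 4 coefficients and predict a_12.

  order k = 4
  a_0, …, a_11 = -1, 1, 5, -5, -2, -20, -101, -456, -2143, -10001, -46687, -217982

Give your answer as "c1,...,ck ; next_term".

4,3,1,-2 ; -1017704

  a_4 = 4·-5 + 3·5 + 1·1 + -2·-1 = -2
  a_5 = 4·-2 + 3·-5 + 1·5 + -2·1 = -20
  a_6 = 4·-20 + 3·-2 + 1·-5 + -2·5 = -101
  a_7 = 4·-101 + 3·-20 + 1·-2 + -2·-5 = -456
  a_8 = 4·-456 + 3·-101 + 1·-20 + -2·-2 = -2143
  a_9 = 4·-2143 + 3·-456 + 1·-101 + -2·-20 = -10001
  a_10 = 4·-10001 + 3·-2143 + 1·-456 + -2·-101 = -46687
  a_11 = 4·-46687 + 3·-10001 + 1·-2143 + -2·-456 = -217982
  a_12 = 4·-217982 + 3·-46687 + 1·-10001 + -2·-2143 = -1017704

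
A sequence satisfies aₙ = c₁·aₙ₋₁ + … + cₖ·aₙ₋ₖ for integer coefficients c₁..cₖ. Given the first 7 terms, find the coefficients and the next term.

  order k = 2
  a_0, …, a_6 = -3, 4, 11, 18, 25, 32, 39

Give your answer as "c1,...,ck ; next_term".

2,-1 ; 46

  a_2 = 2·4 + -1·-3 = 11
  a_3 = 2·11 + -1·4 = 18
  a_4 = 2·18 + -1·11 = 25
  a_5 = 2·25 + -1·18 = 32
  a_6 = 2·32 + -1·25 = 39
  a_7 = 2·39 + -1·32 = 46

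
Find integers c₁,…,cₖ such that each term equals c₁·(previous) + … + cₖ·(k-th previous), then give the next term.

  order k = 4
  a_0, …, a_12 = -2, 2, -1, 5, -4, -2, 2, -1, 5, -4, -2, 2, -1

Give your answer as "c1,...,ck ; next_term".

-1,-1,-1,-1 ; 5

  a_4 = -1·5 + -1·-1 + -1·2 + -1·-2 = -4
  a_5 = -1·-4 + -1·5 + -1·-1 + -1·2 = -2
  a_6 = -1·-2 + -1·-4 + -1·5 + -1·-1 = 2
  a_7 = -1·2 + -1·-2 + -1·-4 + -1·5 = -1
  a_8 = -1·-1 + -1·2 + -1·-2 + -1·-4 = 5
  a_9 = -1·5 + -1·-1 + -1·2 + -1·-2 = -4
  a_10 = -1·-4 + -1·5 + -1·-1 + -1·2 = -2
  a_11 = -1·-2 + -1·-4 + -1·5 + -1·-1 = 2
  a_12 = -1·2 + -1·-2 + -1·-4 + -1·5 = -1
  a_13 = -1·-1 + -1·2 + -1·-2 + -1·-4 = 5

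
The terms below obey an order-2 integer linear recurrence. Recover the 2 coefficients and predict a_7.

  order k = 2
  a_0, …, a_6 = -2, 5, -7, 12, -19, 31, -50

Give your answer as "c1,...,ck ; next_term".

  a_2 = -1·5 + 1·-2 = -7
  a_3 = -1·-7 + 1·5 = 12
  a_4 = -1·12 + 1·-7 = -19
  a_5 = -1·-19 + 1·12 = 31
  a_6 = -1·31 + 1·-19 = -50
  a_7 = -1·-50 + 1·31 = 81

-1,1 ; 81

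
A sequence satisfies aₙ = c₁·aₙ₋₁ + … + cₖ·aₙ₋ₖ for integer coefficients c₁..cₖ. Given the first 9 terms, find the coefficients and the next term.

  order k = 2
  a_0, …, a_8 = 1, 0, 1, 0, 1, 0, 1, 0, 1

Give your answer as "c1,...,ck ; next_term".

0,1 ; 0

  a_2 = 0·0 + 1·1 = 1
  a_3 = 0·1 + 1·0 = 0
  a_4 = 0·0 + 1·1 = 1
  a_5 = 0·1 + 1·0 = 0
  a_6 = 0·0 + 1·1 = 1
  a_7 = 0·1 + 1·0 = 0
  a_8 = 0·0 + 1·1 = 1
  a_9 = 0·1 + 1·0 = 0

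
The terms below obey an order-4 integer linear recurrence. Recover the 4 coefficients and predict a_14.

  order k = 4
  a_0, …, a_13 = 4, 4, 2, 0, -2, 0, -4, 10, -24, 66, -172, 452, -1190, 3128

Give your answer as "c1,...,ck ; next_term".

  a_4 = -1·0 + 3·2 + -3·4 + 1·4 = -2
  a_5 = -1·-2 + 3·0 + -3·2 + 1·4 = 0
  a_6 = -1·0 + 3·-2 + -3·0 + 1·2 = -4
  a_7 = -1·-4 + 3·0 + -3·-2 + 1·0 = 10
  a_8 = -1·10 + 3·-4 + -3·0 + 1·-2 = -24
  a_9 = -1·-24 + 3·10 + -3·-4 + 1·0 = 66
  a_10 = -1·66 + 3·-24 + -3·10 + 1·-4 = -172
  a_11 = -1·-172 + 3·66 + -3·-24 + 1·10 = 452
  a_12 = -1·452 + 3·-172 + -3·66 + 1·-24 = -1190
  a_13 = -1·-1190 + 3·452 + -3·-172 + 1·66 = 3128
  a_14 = -1·3128 + 3·-1190 + -3·452 + 1·-172 = -8226

-1,3,-3,1 ; -8226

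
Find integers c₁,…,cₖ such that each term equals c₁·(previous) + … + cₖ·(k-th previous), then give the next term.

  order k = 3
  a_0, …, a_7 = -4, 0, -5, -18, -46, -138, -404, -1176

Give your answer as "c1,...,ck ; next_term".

  a_3 = 2·-5 + 2·0 + 2·-4 = -18
  a_4 = 2·-18 + 2·-5 + 2·0 = -46
  a_5 = 2·-46 + 2·-18 + 2·-5 = -138
  a_6 = 2·-138 + 2·-46 + 2·-18 = -404
  a_7 = 2·-404 + 2·-138 + 2·-46 = -1176
  a_8 = 2·-1176 + 2·-404 + 2·-138 = -3436

2,2,2 ; -3436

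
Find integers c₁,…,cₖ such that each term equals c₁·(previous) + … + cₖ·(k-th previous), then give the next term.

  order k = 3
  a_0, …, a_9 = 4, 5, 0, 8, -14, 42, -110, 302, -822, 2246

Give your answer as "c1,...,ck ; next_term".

  a_3 = -3·0 + 0·5 + 2·4 = 8
  a_4 = -3·8 + 0·0 + 2·5 = -14
  a_5 = -3·-14 + 0·8 + 2·0 = 42
  a_6 = -3·42 + 0·-14 + 2·8 = -110
  a_7 = -3·-110 + 0·42 + 2·-14 = 302
  a_8 = -3·302 + 0·-110 + 2·42 = -822
  a_9 = -3·-822 + 0·302 + 2·-110 = 2246
  a_10 = -3·2246 + 0·-822 + 2·302 = -6134

-3,0,2 ; -6134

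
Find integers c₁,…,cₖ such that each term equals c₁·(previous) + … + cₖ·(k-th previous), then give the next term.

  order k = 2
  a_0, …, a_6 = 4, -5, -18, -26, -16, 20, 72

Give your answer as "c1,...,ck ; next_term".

  a_2 = 2·-5 + -2·4 = -18
  a_3 = 2·-18 + -2·-5 = -26
  a_4 = 2·-26 + -2·-18 = -16
  a_5 = 2·-16 + -2·-26 = 20
  a_6 = 2·20 + -2·-16 = 72
  a_7 = 2·72 + -2·20 = 104

2,-2 ; 104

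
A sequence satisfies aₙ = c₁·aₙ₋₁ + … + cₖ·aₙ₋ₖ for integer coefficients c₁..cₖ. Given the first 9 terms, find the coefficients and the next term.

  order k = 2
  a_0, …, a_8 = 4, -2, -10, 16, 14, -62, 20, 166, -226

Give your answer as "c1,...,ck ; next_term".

-1,-3 ; -272

  a_2 = -1·-2 + -3·4 = -10
  a_3 = -1·-10 + -3·-2 = 16
  a_4 = -1·16 + -3·-10 = 14
  a_5 = -1·14 + -3·16 = -62
  a_6 = -1·-62 + -3·14 = 20
  a_7 = -1·20 + -3·-62 = 166
  a_8 = -1·166 + -3·20 = -226
  a_9 = -1·-226 + -3·166 = -272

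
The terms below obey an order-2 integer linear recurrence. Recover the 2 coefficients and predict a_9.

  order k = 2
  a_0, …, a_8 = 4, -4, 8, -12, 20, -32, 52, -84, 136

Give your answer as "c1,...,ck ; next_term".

-1,1 ; -220

  a_2 = -1·-4 + 1·4 = 8
  a_3 = -1·8 + 1·-4 = -12
  a_4 = -1·-12 + 1·8 = 20
  a_5 = -1·20 + 1·-12 = -32
  a_6 = -1·-32 + 1·20 = 52
  a_7 = -1·52 + 1·-32 = -84
  a_8 = -1·-84 + 1·52 = 136
  a_9 = -1·136 + 1·-84 = -220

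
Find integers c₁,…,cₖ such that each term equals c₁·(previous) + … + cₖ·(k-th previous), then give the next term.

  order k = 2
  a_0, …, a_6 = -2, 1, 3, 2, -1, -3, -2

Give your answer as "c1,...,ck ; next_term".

1,-1 ; 1

  a_2 = 1·1 + -1·-2 = 3
  a_3 = 1·3 + -1·1 = 2
  a_4 = 1·2 + -1·3 = -1
  a_5 = 1·-1 + -1·2 = -3
  a_6 = 1·-3 + -1·-1 = -2
  a_7 = 1·-2 + -1·-3 = 1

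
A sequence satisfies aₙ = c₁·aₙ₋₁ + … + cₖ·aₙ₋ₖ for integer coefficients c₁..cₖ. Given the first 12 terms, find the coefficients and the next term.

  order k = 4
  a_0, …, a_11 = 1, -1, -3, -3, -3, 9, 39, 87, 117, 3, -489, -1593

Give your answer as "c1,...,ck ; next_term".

  a_4 = 2·-3 + -1·-3 + -3·-1 + -3·1 = -3
  a_5 = 2·-3 + -1·-3 + -3·-3 + -3·-1 = 9
  a_6 = 2·9 + -1·-3 + -3·-3 + -3·-3 = 39
  a_7 = 2·39 + -1·9 + -3·-3 + -3·-3 = 87
  a_8 = 2·87 + -1·39 + -3·9 + -3·-3 = 117
  a_9 = 2·117 + -1·87 + -3·39 + -3·9 = 3
  a_10 = 2·3 + -1·117 + -3·87 + -3·39 = -489
  a_11 = 2·-489 + -1·3 + -3·117 + -3·87 = -1593
  a_12 = 2·-1593 + -1·-489 + -3·3 + -3·117 = -3057

2,-1,-3,-3 ; -3057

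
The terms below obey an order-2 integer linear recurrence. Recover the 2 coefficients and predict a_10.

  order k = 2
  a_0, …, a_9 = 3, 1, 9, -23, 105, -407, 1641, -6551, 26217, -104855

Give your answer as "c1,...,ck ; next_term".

-3,4 ; 419433

  a_2 = -3·1 + 4·3 = 9
  a_3 = -3·9 + 4·1 = -23
  a_4 = -3·-23 + 4·9 = 105
  a_5 = -3·105 + 4·-23 = -407
  a_6 = -3·-407 + 4·105 = 1641
  a_7 = -3·1641 + 4·-407 = -6551
  a_8 = -3·-6551 + 4·1641 = 26217
  a_9 = -3·26217 + 4·-6551 = -104855
  a_10 = -3·-104855 + 4·26217 = 419433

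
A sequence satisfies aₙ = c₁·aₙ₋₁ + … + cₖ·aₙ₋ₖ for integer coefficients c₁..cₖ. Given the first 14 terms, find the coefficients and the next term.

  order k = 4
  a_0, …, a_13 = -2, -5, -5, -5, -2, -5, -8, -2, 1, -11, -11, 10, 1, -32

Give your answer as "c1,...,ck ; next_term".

  a_4 = 0·-5 + -1·-5 + 1·-5 + 1·-2 = -2
  a_5 = 0·-2 + -1·-5 + 1·-5 + 1·-5 = -5
  a_6 = 0·-5 + -1·-2 + 1·-5 + 1·-5 = -8
  a_7 = 0·-8 + -1·-5 + 1·-2 + 1·-5 = -2
  a_8 = 0·-2 + -1·-8 + 1·-5 + 1·-2 = 1
  a_9 = 0·1 + -1·-2 + 1·-8 + 1·-5 = -11
  a_10 = 0·-11 + -1·1 + 1·-2 + 1·-8 = -11
  a_11 = 0·-11 + -1·-11 + 1·1 + 1·-2 = 10
  a_12 = 0·10 + -1·-11 + 1·-11 + 1·1 = 1
  a_13 = 0·1 + -1·10 + 1·-11 + 1·-11 = -32
  a_14 = 0·-32 + -1·1 + 1·10 + 1·-11 = -2

0,-1,1,1 ; -2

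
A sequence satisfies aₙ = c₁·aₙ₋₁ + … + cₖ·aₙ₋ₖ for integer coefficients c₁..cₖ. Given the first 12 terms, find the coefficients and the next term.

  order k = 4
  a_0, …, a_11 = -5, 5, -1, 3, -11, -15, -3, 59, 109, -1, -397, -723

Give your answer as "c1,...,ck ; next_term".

2,-3,-1,3 ; 73

  a_4 = 2·3 + -3·-1 + -1·5 + 3·-5 = -11
  a_5 = 2·-11 + -3·3 + -1·-1 + 3·5 = -15
  a_6 = 2·-15 + -3·-11 + -1·3 + 3·-1 = -3
  a_7 = 2·-3 + -3·-15 + -1·-11 + 3·3 = 59
  a_8 = 2·59 + -3·-3 + -1·-15 + 3·-11 = 109
  a_9 = 2·109 + -3·59 + -1·-3 + 3·-15 = -1
  a_10 = 2·-1 + -3·109 + -1·59 + 3·-3 = -397
  a_11 = 2·-397 + -3·-1 + -1·109 + 3·59 = -723
  a_12 = 2·-723 + -3·-397 + -1·-1 + 3·109 = 73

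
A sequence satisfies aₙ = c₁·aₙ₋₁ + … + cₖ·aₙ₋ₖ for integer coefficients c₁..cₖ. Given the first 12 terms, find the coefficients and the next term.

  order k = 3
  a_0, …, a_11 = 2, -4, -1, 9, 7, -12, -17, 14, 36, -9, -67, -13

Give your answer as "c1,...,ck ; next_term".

1,-2,1 ; 112

  a_3 = 1·-1 + -2·-4 + 1·2 = 9
  a_4 = 1·9 + -2·-1 + 1·-4 = 7
  a_5 = 1·7 + -2·9 + 1·-1 = -12
  a_6 = 1·-12 + -2·7 + 1·9 = -17
  a_7 = 1·-17 + -2·-12 + 1·7 = 14
  a_8 = 1·14 + -2·-17 + 1·-12 = 36
  a_9 = 1·36 + -2·14 + 1·-17 = -9
  a_10 = 1·-9 + -2·36 + 1·14 = -67
  a_11 = 1·-67 + -2·-9 + 1·36 = -13
  a_12 = 1·-13 + -2·-67 + 1·-9 = 112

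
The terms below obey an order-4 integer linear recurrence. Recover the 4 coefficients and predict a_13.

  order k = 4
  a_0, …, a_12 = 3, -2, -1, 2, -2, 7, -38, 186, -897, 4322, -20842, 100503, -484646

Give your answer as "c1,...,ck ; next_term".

-4,4,1,4 ; 2337042

  a_4 = -4·2 + 4·-1 + 1·-2 + 4·3 = -2
  a_5 = -4·-2 + 4·2 + 1·-1 + 4·-2 = 7
  a_6 = -4·7 + 4·-2 + 1·2 + 4·-1 = -38
  a_7 = -4·-38 + 4·7 + 1·-2 + 4·2 = 186
  a_8 = -4·186 + 4·-38 + 1·7 + 4·-2 = -897
  a_9 = -4·-897 + 4·186 + 1·-38 + 4·7 = 4322
  a_10 = -4·4322 + 4·-897 + 1·186 + 4·-38 = -20842
  a_11 = -4·-20842 + 4·4322 + 1·-897 + 4·186 = 100503
  a_12 = -4·100503 + 4·-20842 + 1·4322 + 4·-897 = -484646
  a_13 = -4·-484646 + 4·100503 + 1·-20842 + 4·4322 = 2337042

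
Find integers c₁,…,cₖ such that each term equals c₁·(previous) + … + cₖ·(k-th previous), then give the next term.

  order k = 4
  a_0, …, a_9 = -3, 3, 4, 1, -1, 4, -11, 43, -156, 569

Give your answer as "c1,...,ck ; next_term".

-3,2,-1,1 ; -2073

  a_4 = -3·1 + 2·4 + -1·3 + 1·-3 = -1
  a_5 = -3·-1 + 2·1 + -1·4 + 1·3 = 4
  a_6 = -3·4 + 2·-1 + -1·1 + 1·4 = -11
  a_7 = -3·-11 + 2·4 + -1·-1 + 1·1 = 43
  a_8 = -3·43 + 2·-11 + -1·4 + 1·-1 = -156
  a_9 = -3·-156 + 2·43 + -1·-11 + 1·4 = 569
  a_10 = -3·569 + 2·-156 + -1·43 + 1·-11 = -2073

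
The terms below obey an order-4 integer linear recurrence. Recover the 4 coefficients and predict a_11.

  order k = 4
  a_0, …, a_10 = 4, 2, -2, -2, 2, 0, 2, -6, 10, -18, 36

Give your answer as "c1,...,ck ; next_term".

-1,1,-1,1 ; -70

  a_4 = -1·-2 + 1·-2 + -1·2 + 1·4 = 2
  a_5 = -1·2 + 1·-2 + -1·-2 + 1·2 = 0
  a_6 = -1·0 + 1·2 + -1·-2 + 1·-2 = 2
  a_7 = -1·2 + 1·0 + -1·2 + 1·-2 = -6
  a_8 = -1·-6 + 1·2 + -1·0 + 1·2 = 10
  a_9 = -1·10 + 1·-6 + -1·2 + 1·0 = -18
  a_10 = -1·-18 + 1·10 + -1·-6 + 1·2 = 36
  a_11 = -1·36 + 1·-18 + -1·10 + 1·-6 = -70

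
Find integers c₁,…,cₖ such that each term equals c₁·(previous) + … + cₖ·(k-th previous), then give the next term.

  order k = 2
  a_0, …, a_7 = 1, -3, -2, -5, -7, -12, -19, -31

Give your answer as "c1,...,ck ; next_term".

1,1 ; -50

  a_2 = 1·-3 + 1·1 = -2
  a_3 = 1·-2 + 1·-3 = -5
  a_4 = 1·-5 + 1·-2 = -7
  a_5 = 1·-7 + 1·-5 = -12
  a_6 = 1·-12 + 1·-7 = -19
  a_7 = 1·-19 + 1·-12 = -31
  a_8 = 1·-31 + 1·-19 = -50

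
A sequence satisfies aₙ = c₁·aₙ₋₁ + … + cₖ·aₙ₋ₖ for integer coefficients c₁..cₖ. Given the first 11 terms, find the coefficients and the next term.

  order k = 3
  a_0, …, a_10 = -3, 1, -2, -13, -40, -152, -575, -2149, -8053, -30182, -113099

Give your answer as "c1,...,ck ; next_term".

3,2,3 ; -423820

  a_3 = 3·-2 + 2·1 + 3·-3 = -13
  a_4 = 3·-13 + 2·-2 + 3·1 = -40
  a_5 = 3·-40 + 2·-13 + 3·-2 = -152
  a_6 = 3·-152 + 2·-40 + 3·-13 = -575
  a_7 = 3·-575 + 2·-152 + 3·-40 = -2149
  a_8 = 3·-2149 + 2·-575 + 3·-152 = -8053
  a_9 = 3·-8053 + 2·-2149 + 3·-575 = -30182
  a_10 = 3·-30182 + 2·-8053 + 3·-2149 = -113099
  a_11 = 3·-113099 + 2·-30182 + 3·-8053 = -423820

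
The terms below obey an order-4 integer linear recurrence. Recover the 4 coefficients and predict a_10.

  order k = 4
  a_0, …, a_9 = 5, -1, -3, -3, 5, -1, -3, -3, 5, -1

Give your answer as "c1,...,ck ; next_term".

  a_4 = 0·-3 + 0·-3 + 0·-1 + 1·5 = 5
  a_5 = 0·5 + 0·-3 + 0·-3 + 1·-1 = -1
  a_6 = 0·-1 + 0·5 + 0·-3 + 1·-3 = -3
  a_7 = 0·-3 + 0·-1 + 0·5 + 1·-3 = -3
  a_8 = 0·-3 + 0·-3 + 0·-1 + 1·5 = 5
  a_9 = 0·5 + 0·-3 + 0·-3 + 1·-1 = -1
  a_10 = 0·-1 + 0·5 + 0·-3 + 1·-3 = -3

0,0,0,1 ; -3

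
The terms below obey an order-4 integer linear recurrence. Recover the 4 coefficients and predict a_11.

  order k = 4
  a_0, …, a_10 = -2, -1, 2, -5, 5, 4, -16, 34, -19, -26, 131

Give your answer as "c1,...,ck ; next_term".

0,1,3,-3 ; -185

  a_4 = 0·-5 + 1·2 + 3·-1 + -3·-2 = 5
  a_5 = 0·5 + 1·-5 + 3·2 + -3·-1 = 4
  a_6 = 0·4 + 1·5 + 3·-5 + -3·2 = -16
  a_7 = 0·-16 + 1·4 + 3·5 + -3·-5 = 34
  a_8 = 0·34 + 1·-16 + 3·4 + -3·5 = -19
  a_9 = 0·-19 + 1·34 + 3·-16 + -3·4 = -26
  a_10 = 0·-26 + 1·-19 + 3·34 + -3·-16 = 131
  a_11 = 0·131 + 1·-26 + 3·-19 + -3·34 = -185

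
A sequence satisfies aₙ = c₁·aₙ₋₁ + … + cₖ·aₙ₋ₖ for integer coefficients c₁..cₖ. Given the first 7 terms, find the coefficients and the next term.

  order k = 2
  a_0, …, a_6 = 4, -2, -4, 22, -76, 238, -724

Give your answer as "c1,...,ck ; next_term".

  a_2 = -4·-2 + -3·4 = -4
  a_3 = -4·-4 + -3·-2 = 22
  a_4 = -4·22 + -3·-4 = -76
  a_5 = -4·-76 + -3·22 = 238
  a_6 = -4·238 + -3·-76 = -724
  a_7 = -4·-724 + -3·238 = 2182

-4,-3 ; 2182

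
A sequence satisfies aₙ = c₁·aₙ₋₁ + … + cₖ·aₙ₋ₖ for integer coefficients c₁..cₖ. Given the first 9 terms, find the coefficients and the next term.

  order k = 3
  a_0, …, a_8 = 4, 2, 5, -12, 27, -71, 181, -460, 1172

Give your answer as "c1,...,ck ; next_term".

-2,1,-1 ; -2985

  a_3 = -2·5 + 1·2 + -1·4 = -12
  a_4 = -2·-12 + 1·5 + -1·2 = 27
  a_5 = -2·27 + 1·-12 + -1·5 = -71
  a_6 = -2·-71 + 1·27 + -1·-12 = 181
  a_7 = -2·181 + 1·-71 + -1·27 = -460
  a_8 = -2·-460 + 1·181 + -1·-71 = 1172
  a_9 = -2·1172 + 1·-460 + -1·181 = -2985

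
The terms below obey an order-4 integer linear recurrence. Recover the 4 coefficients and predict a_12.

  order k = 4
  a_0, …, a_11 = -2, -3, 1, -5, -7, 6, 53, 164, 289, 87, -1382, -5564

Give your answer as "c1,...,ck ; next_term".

  a_4 = 3·-5 + -4·1 + -2·-3 + -3·-2 = -7
  a_5 = 3·-7 + -4·-5 + -2·1 + -3·-3 = 6
  a_6 = 3·6 + -4·-7 + -2·-5 + -3·1 = 53
  a_7 = 3·53 + -4·6 + -2·-7 + -3·-5 = 164
  a_8 = 3·164 + -4·53 + -2·6 + -3·-7 = 289
  a_9 = 3·289 + -4·164 + -2·53 + -3·6 = 87
  a_10 = 3·87 + -4·289 + -2·164 + -3·53 = -1382
  a_11 = 3·-1382 + -4·87 + -2·289 + -3·164 = -5564
  a_12 = 3·-5564 + -4·-1382 + -2·87 + -3·289 = -12205

3,-4,-2,-3 ; -12205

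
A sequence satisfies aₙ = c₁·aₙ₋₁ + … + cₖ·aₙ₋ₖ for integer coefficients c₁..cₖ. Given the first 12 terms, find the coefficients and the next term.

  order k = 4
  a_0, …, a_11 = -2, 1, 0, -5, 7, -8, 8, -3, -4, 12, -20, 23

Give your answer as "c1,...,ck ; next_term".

-1,0,0,-1 ; -19

  a_4 = -1·-5 + 0·0 + 0·1 + -1·-2 = 7
  a_5 = -1·7 + 0·-5 + 0·0 + -1·1 = -8
  a_6 = -1·-8 + 0·7 + 0·-5 + -1·0 = 8
  a_7 = -1·8 + 0·-8 + 0·7 + -1·-5 = -3
  a_8 = -1·-3 + 0·8 + 0·-8 + -1·7 = -4
  a_9 = -1·-4 + 0·-3 + 0·8 + -1·-8 = 12
  a_10 = -1·12 + 0·-4 + 0·-3 + -1·8 = -20
  a_11 = -1·-20 + 0·12 + 0·-4 + -1·-3 = 23
  a_12 = -1·23 + 0·-20 + 0·12 + -1·-4 = -19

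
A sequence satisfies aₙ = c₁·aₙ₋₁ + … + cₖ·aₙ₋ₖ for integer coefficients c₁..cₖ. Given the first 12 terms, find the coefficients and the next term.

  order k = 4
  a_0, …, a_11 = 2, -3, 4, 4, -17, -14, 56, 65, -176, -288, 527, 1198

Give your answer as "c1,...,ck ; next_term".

0,-4,-1,-2 ; -1468

  a_4 = 0·4 + -4·4 + -1·-3 + -2·2 = -17
  a_5 = 0·-17 + -4·4 + -1·4 + -2·-3 = -14
  a_6 = 0·-14 + -4·-17 + -1·4 + -2·4 = 56
  a_7 = 0·56 + -4·-14 + -1·-17 + -2·4 = 65
  a_8 = 0·65 + -4·56 + -1·-14 + -2·-17 = -176
  a_9 = 0·-176 + -4·65 + -1·56 + -2·-14 = -288
  a_10 = 0·-288 + -4·-176 + -1·65 + -2·56 = 527
  a_11 = 0·527 + -4·-288 + -1·-176 + -2·65 = 1198
  a_12 = 0·1198 + -4·527 + -1·-288 + -2·-176 = -1468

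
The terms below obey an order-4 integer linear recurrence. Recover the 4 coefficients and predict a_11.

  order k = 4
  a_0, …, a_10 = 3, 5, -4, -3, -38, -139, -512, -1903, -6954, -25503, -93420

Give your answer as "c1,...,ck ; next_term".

3,3,-1,-4 ; -342203

  a_4 = 3·-3 + 3·-4 + -1·5 + -4·3 = -38
  a_5 = 3·-38 + 3·-3 + -1·-4 + -4·5 = -139
  a_6 = 3·-139 + 3·-38 + -1·-3 + -4·-4 = -512
  a_7 = 3·-512 + 3·-139 + -1·-38 + -4·-3 = -1903
  a_8 = 3·-1903 + 3·-512 + -1·-139 + -4·-38 = -6954
  a_9 = 3·-6954 + 3·-1903 + -1·-512 + -4·-139 = -25503
  a_10 = 3·-25503 + 3·-6954 + -1·-1903 + -4·-512 = -93420
  a_11 = 3·-93420 + 3·-25503 + -1·-6954 + -4·-1903 = -342203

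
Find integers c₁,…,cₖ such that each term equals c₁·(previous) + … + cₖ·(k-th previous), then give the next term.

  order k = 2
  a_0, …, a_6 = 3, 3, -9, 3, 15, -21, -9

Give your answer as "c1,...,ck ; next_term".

  a_2 = -1·3 + -2·3 = -9
  a_3 = -1·-9 + -2·3 = 3
  a_4 = -1·3 + -2·-9 = 15
  a_5 = -1·15 + -2·3 = -21
  a_6 = -1·-21 + -2·15 = -9
  a_7 = -1·-9 + -2·-21 = 51

-1,-2 ; 51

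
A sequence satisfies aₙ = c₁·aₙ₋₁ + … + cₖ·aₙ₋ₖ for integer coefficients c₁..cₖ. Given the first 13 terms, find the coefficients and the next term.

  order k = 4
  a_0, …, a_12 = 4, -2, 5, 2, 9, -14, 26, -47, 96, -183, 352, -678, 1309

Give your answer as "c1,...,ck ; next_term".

-1,1,-1,1 ; -2522

  a_4 = -1·2 + 1·5 + -1·-2 + 1·4 = 9
  a_5 = -1·9 + 1·2 + -1·5 + 1·-2 = -14
  a_6 = -1·-14 + 1·9 + -1·2 + 1·5 = 26
  a_7 = -1·26 + 1·-14 + -1·9 + 1·2 = -47
  a_8 = -1·-47 + 1·26 + -1·-14 + 1·9 = 96
  a_9 = -1·96 + 1·-47 + -1·26 + 1·-14 = -183
  a_10 = -1·-183 + 1·96 + -1·-47 + 1·26 = 352
  a_11 = -1·352 + 1·-183 + -1·96 + 1·-47 = -678
  a_12 = -1·-678 + 1·352 + -1·-183 + 1·96 = 1309
  a_13 = -1·1309 + 1·-678 + -1·352 + 1·-183 = -2522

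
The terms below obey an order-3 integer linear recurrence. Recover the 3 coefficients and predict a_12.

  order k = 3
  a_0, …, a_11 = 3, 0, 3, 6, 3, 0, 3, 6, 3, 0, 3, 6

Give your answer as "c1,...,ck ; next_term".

  a_3 = 1·3 + -1·0 + 1·3 = 6
  a_4 = 1·6 + -1·3 + 1·0 = 3
  a_5 = 1·3 + -1·6 + 1·3 = 0
  a_6 = 1·0 + -1·3 + 1·6 = 3
  a_7 = 1·3 + -1·0 + 1·3 = 6
  a_8 = 1·6 + -1·3 + 1·0 = 3
  a_9 = 1·3 + -1·6 + 1·3 = 0
  a_10 = 1·0 + -1·3 + 1·6 = 3
  a_11 = 1·3 + -1·0 + 1·3 = 6
  a_12 = 1·6 + -1·3 + 1·0 = 3

1,-1,1 ; 3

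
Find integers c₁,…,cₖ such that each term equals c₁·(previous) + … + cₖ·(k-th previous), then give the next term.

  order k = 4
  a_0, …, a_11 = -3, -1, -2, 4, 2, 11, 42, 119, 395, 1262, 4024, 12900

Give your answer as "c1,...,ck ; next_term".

  a_4 = 2·4 + 3·-2 + 3·-1 + -1·-3 = 2
  a_5 = 2·2 + 3·4 + 3·-2 + -1·-1 = 11
  a_6 = 2·11 + 3·2 + 3·4 + -1·-2 = 42
  a_7 = 2·42 + 3·11 + 3·2 + -1·4 = 119
  a_8 = 2·119 + 3·42 + 3·11 + -1·2 = 395
  a_9 = 2·395 + 3·119 + 3·42 + -1·11 = 1262
  a_10 = 2·1262 + 3·395 + 3·119 + -1·42 = 4024
  a_11 = 2·4024 + 3·1262 + 3·395 + -1·119 = 12900
  a_12 = 2·12900 + 3·4024 + 3·1262 + -1·395 = 41263

2,3,3,-1 ; 41263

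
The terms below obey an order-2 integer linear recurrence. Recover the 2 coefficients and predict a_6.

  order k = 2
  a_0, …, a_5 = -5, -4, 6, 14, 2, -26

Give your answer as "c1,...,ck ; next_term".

  a_2 = 1·-4 + -2·-5 = 6
  a_3 = 1·6 + -2·-4 = 14
  a_4 = 1·14 + -2·6 = 2
  a_5 = 1·2 + -2·14 = -26
  a_6 = 1·-26 + -2·2 = -30

1,-2 ; -30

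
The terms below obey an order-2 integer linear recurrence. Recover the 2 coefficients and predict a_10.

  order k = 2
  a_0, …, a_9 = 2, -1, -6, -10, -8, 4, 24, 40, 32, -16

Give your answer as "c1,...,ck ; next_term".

  a_2 = 2·-1 + -2·2 = -6
  a_3 = 2·-6 + -2·-1 = -10
  a_4 = 2·-10 + -2·-6 = -8
  a_5 = 2·-8 + -2·-10 = 4
  a_6 = 2·4 + -2·-8 = 24
  a_7 = 2·24 + -2·4 = 40
  a_8 = 2·40 + -2·24 = 32
  a_9 = 2·32 + -2·40 = -16
  a_10 = 2·-16 + -2·32 = -96

2,-2 ; -96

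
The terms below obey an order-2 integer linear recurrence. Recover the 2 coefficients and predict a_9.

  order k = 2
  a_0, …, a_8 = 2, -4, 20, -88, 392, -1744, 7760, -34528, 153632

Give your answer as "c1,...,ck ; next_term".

  a_2 = -4·-4 + 2·2 = 20
  a_3 = -4·20 + 2·-4 = -88
  a_4 = -4·-88 + 2·20 = 392
  a_5 = -4·392 + 2·-88 = -1744
  a_6 = -4·-1744 + 2·392 = 7760
  a_7 = -4·7760 + 2·-1744 = -34528
  a_8 = -4·-34528 + 2·7760 = 153632
  a_9 = -4·153632 + 2·-34528 = -683584

-4,2 ; -683584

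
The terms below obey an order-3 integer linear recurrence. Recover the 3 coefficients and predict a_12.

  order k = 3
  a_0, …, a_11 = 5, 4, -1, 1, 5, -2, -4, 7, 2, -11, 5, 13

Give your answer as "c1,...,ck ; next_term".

0,-1,1 ; -16

  a_3 = 0·-1 + -1·4 + 1·5 = 1
  a_4 = 0·1 + -1·-1 + 1·4 = 5
  a_5 = 0·5 + -1·1 + 1·-1 = -2
  a_6 = 0·-2 + -1·5 + 1·1 = -4
  a_7 = 0·-4 + -1·-2 + 1·5 = 7
  a_8 = 0·7 + -1·-4 + 1·-2 = 2
  a_9 = 0·2 + -1·7 + 1·-4 = -11
  a_10 = 0·-11 + -1·2 + 1·7 = 5
  a_11 = 0·5 + -1·-11 + 1·2 = 13
  a_12 = 0·13 + -1·5 + 1·-11 = -16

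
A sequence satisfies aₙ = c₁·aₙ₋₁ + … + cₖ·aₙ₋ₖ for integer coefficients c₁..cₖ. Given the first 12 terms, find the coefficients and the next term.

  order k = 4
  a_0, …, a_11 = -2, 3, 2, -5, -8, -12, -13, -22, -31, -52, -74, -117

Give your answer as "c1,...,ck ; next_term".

1,1,-1,1 ; -170

  a_4 = 1·-5 + 1·2 + -1·3 + 1·-2 = -8
  a_5 = 1·-8 + 1·-5 + -1·2 + 1·3 = -12
  a_6 = 1·-12 + 1·-8 + -1·-5 + 1·2 = -13
  a_7 = 1·-13 + 1·-12 + -1·-8 + 1·-5 = -22
  a_8 = 1·-22 + 1·-13 + -1·-12 + 1·-8 = -31
  a_9 = 1·-31 + 1·-22 + -1·-13 + 1·-12 = -52
  a_10 = 1·-52 + 1·-31 + -1·-22 + 1·-13 = -74
  a_11 = 1·-74 + 1·-52 + -1·-31 + 1·-22 = -117
  a_12 = 1·-117 + 1·-74 + -1·-52 + 1·-31 = -170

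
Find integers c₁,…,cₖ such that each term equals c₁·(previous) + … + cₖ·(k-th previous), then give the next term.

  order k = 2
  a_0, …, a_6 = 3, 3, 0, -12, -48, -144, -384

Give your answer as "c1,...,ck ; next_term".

4,-4 ; -960

  a_2 = 4·3 + -4·3 = 0
  a_3 = 4·0 + -4·3 = -12
  a_4 = 4·-12 + -4·0 = -48
  a_5 = 4·-48 + -4·-12 = -144
  a_6 = 4·-144 + -4·-48 = -384
  a_7 = 4·-384 + -4·-144 = -960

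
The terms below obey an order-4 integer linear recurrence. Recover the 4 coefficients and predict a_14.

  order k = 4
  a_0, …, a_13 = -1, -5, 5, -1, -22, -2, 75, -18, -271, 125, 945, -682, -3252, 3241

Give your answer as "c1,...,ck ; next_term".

  a_4 = 0·-1 + -3·5 + 1·-5 + 2·-1 = -22
  a_5 = 0·-22 + -3·-1 + 1·5 + 2·-5 = -2
  a_6 = 0·-2 + -3·-22 + 1·-1 + 2·5 = 75
  a_7 = 0·75 + -3·-2 + 1·-22 + 2·-1 = -18
  a_8 = 0·-18 + -3·75 + 1·-2 + 2·-22 = -271
  a_9 = 0·-271 + -3·-18 + 1·75 + 2·-2 = 125
  a_10 = 0·125 + -3·-271 + 1·-18 + 2·75 = 945
  a_11 = 0·945 + -3·125 + 1·-271 + 2·-18 = -682
  a_12 = 0·-682 + -3·945 + 1·125 + 2·-271 = -3252
  a_13 = 0·-3252 + -3·-682 + 1·945 + 2·125 = 3241
  a_14 = 0·3241 + -3·-3252 + 1·-682 + 2·945 = 10964

0,-3,1,2 ; 10964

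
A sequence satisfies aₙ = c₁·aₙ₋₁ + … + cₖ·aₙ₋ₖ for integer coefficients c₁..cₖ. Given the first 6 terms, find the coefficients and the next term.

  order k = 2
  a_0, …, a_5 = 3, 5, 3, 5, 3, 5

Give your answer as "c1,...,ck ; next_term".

  a_2 = 0·5 + 1·3 = 3
  a_3 = 0·3 + 1·5 = 5
  a_4 = 0·5 + 1·3 = 3
  a_5 = 0·3 + 1·5 = 5
  a_6 = 0·5 + 1·3 = 3

0,1 ; 3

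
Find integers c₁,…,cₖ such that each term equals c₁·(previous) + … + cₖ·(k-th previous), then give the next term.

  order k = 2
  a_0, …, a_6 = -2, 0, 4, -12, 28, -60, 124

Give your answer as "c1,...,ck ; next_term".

-3,-2 ; -252

  a_2 = -3·0 + -2·-2 = 4
  a_3 = -3·4 + -2·0 = -12
  a_4 = -3·-12 + -2·4 = 28
  a_5 = -3·28 + -2·-12 = -60
  a_6 = -3·-60 + -2·28 = 124
  a_7 = -3·124 + -2·-60 = -252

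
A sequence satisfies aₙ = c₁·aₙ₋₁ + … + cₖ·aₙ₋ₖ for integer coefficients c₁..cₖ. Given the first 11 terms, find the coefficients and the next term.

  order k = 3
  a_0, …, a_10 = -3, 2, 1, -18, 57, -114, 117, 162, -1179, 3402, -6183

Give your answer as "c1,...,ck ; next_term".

-3,-3,3 ; 4806

  a_3 = -3·1 + -3·2 + 3·-3 = -18
  a_4 = -3·-18 + -3·1 + 3·2 = 57
  a_5 = -3·57 + -3·-18 + 3·1 = -114
  a_6 = -3·-114 + -3·57 + 3·-18 = 117
  a_7 = -3·117 + -3·-114 + 3·57 = 162
  a_8 = -3·162 + -3·117 + 3·-114 = -1179
  a_9 = -3·-1179 + -3·162 + 3·117 = 3402
  a_10 = -3·3402 + -3·-1179 + 3·162 = -6183
  a_11 = -3·-6183 + -3·3402 + 3·-1179 = 4806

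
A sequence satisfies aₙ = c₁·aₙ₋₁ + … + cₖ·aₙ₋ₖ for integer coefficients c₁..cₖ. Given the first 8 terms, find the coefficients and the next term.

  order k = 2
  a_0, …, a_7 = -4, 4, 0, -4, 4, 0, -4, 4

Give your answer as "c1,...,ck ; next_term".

-1,-1 ; 0

  a_2 = -1·4 + -1·-4 = 0
  a_3 = -1·0 + -1·4 = -4
  a_4 = -1·-4 + -1·0 = 4
  a_5 = -1·4 + -1·-4 = 0
  a_6 = -1·0 + -1·4 = -4
  a_7 = -1·-4 + -1·0 = 4
  a_8 = -1·4 + -1·-4 = 0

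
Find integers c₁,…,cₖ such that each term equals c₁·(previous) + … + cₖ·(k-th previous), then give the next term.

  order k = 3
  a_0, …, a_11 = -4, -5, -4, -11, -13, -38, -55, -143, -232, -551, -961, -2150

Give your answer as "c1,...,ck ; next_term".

  a_3 = 1·-4 + 3·-5 + -2·-4 = -11
  a_4 = 1·-11 + 3·-4 + -2·-5 = -13
  a_5 = 1·-13 + 3·-11 + -2·-4 = -38
  a_6 = 1·-38 + 3·-13 + -2·-11 = -55
  a_7 = 1·-55 + 3·-38 + -2·-13 = -143
  a_8 = 1·-143 + 3·-55 + -2·-38 = -232
  a_9 = 1·-232 + 3·-143 + -2·-55 = -551
  a_10 = 1·-551 + 3·-232 + -2·-143 = -961
  a_11 = 1·-961 + 3·-551 + -2·-232 = -2150
  a_12 = 1·-2150 + 3·-961 + -2·-551 = -3931

1,3,-2 ; -3931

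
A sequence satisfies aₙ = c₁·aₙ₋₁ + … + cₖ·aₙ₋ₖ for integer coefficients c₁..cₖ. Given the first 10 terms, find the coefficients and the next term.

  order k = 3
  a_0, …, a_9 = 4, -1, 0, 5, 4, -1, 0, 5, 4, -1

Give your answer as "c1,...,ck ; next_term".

1,-1,1 ; 0

  a_3 = 1·0 + -1·-1 + 1·4 = 5
  a_4 = 1·5 + -1·0 + 1·-1 = 4
  a_5 = 1·4 + -1·5 + 1·0 = -1
  a_6 = 1·-1 + -1·4 + 1·5 = 0
  a_7 = 1·0 + -1·-1 + 1·4 = 5
  a_8 = 1·5 + -1·0 + 1·-1 = 4
  a_9 = 1·4 + -1·5 + 1·0 = -1
  a_10 = 1·-1 + -1·4 + 1·5 = 0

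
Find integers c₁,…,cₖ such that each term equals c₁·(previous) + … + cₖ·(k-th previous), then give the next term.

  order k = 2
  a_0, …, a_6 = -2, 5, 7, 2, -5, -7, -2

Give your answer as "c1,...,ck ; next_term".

1,-1 ; 5

  a_2 = 1·5 + -1·-2 = 7
  a_3 = 1·7 + -1·5 = 2
  a_4 = 1·2 + -1·7 = -5
  a_5 = 1·-5 + -1·2 = -7
  a_6 = 1·-7 + -1·-5 = -2
  a_7 = 1·-2 + -1·-7 = 5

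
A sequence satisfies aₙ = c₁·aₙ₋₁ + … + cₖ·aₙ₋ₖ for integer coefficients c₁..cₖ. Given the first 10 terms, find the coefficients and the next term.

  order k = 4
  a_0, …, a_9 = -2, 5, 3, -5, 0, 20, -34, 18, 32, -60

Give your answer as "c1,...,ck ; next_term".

-2,-2,0,2 ; -12

  a_4 = -2·-5 + -2·3 + 0·5 + 2·-2 = 0
  a_5 = -2·0 + -2·-5 + 0·3 + 2·5 = 20
  a_6 = -2·20 + -2·0 + 0·-5 + 2·3 = -34
  a_7 = -2·-34 + -2·20 + 0·0 + 2·-5 = 18
  a_8 = -2·18 + -2·-34 + 0·20 + 2·0 = 32
  a_9 = -2·32 + -2·18 + 0·-34 + 2·20 = -60
  a_10 = -2·-60 + -2·32 + 0·18 + 2·-34 = -12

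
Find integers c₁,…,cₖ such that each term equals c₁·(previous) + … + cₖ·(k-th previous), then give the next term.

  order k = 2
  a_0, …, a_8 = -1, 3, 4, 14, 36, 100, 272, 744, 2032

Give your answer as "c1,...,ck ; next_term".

  a_2 = 2·3 + 2·-1 = 4
  a_3 = 2·4 + 2·3 = 14
  a_4 = 2·14 + 2·4 = 36
  a_5 = 2·36 + 2·14 = 100
  a_6 = 2·100 + 2·36 = 272
  a_7 = 2·272 + 2·100 = 744
  a_8 = 2·744 + 2·272 = 2032
  a_9 = 2·2032 + 2·744 = 5552

2,2 ; 5552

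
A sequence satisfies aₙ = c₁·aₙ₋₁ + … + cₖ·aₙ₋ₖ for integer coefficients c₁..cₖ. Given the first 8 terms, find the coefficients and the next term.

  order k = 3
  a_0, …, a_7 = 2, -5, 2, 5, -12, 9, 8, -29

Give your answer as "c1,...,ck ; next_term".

-1,-1,1 ; 30

  a_3 = -1·2 + -1·-5 + 1·2 = 5
  a_4 = -1·5 + -1·2 + 1·-5 = -12
  a_5 = -1·-12 + -1·5 + 1·2 = 9
  a_6 = -1·9 + -1·-12 + 1·5 = 8
  a_7 = -1·8 + -1·9 + 1·-12 = -29
  a_8 = -1·-29 + -1·8 + 1·9 = 30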